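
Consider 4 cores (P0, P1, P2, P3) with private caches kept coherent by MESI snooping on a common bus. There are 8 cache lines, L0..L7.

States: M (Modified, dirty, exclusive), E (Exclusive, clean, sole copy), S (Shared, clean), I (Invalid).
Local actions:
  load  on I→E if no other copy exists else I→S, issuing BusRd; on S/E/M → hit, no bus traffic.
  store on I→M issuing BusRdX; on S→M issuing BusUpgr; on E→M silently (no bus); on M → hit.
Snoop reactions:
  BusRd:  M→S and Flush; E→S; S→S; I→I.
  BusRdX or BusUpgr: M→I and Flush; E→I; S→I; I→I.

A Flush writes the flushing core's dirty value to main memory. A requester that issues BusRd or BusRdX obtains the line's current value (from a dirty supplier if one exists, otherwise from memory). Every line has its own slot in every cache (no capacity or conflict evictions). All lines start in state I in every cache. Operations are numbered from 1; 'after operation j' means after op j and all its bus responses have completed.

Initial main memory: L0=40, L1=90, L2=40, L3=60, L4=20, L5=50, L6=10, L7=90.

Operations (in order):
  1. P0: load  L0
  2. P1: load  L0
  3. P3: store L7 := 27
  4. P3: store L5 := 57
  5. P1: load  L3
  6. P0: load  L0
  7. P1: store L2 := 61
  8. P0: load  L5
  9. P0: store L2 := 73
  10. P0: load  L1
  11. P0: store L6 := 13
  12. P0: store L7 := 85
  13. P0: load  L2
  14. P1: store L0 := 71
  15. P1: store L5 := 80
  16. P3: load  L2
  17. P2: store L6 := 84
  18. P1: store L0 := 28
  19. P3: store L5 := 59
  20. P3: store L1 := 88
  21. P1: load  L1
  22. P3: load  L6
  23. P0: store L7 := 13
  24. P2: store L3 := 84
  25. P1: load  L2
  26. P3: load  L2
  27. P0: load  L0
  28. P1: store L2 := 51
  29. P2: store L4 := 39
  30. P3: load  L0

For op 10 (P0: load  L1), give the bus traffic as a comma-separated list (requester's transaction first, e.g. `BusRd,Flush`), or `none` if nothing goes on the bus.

bus = BusRd

  op1 P0: load  L0 → E/I/I/I on L0; bus BusRd; mem=40
  op2 P1: load  L0 → S/S/I/I on L0; bus BusRd; mem=40
  op3 P3: store L7 := 27 → I/I/I/M on L7; bus BusRdX; mem=90
  op4 P3: store L5 := 57 → I/I/I/M on L5; bus BusRdX; mem=50
  op5 P1: load  L3 → I/E/I/I on L3; bus BusRd; mem=60
  op6 P0: load  L0 → S/S/I/I on L0; bus (none); mem=40
  op7 P1: store L2 := 61 → I/M/I/I on L2; bus BusRdX; mem=40
  op8 P0: load  L5 → S/I/I/S on L5; bus BusRd Flush; mem=57
  op9 P0: store L2 := 73 → M/I/I/I on L2; bus BusRdX Flush; mem=61
  op10 P0: load  L1 → E/I/I/I on L1; bus BusRd; mem=90
  op11 P0: store L6 := 13 → M/I/I/I on L6; bus BusRdX; mem=10
  op12 P0: store L7 := 85 → M/I/I/I on L7; bus BusRdX Flush; mem=27
  op13 P0: load  L2 → M/I/I/I on L2; bus (none); mem=61
  op14 P1: store L0 := 71 → I/M/I/I on L0; bus BusUpgr; mem=40
  op15 P1: store L5 := 80 → I/M/I/I on L5; bus BusRdX; mem=57
  op16 P3: load  L2 → S/I/I/S on L2; bus BusRd Flush; mem=73
  op17 P2: store L6 := 84 → I/I/M/I on L6; bus BusRdX Flush; mem=13
  op18 P1: store L0 := 28 → I/M/I/I on L0; bus (none); mem=40
  op19 P3: store L5 := 59 → I/I/I/M on L5; bus BusRdX Flush; mem=80
  op20 P3: store L1 := 88 → I/I/I/M on L1; bus BusRdX; mem=90
  op21 P1: load  L1 → I/S/I/S on L1; bus BusRd Flush; mem=88
  op22 P3: load  L6 → I/I/S/S on L6; bus BusRd Flush; mem=84
  op23 P0: store L7 := 13 → M/I/I/I on L7; bus (none); mem=27
  op24 P2: store L3 := 84 → I/I/M/I on L3; bus BusRdX; mem=60
  op25 P1: load  L2 → S/S/I/S on L2; bus BusRd; mem=73
  op26 P3: load  L2 → S/S/I/S on L2; bus (none); mem=73
  op27 P0: load  L0 → S/S/I/I on L0; bus BusRd Flush; mem=28
  op28 P1: store L2 := 51 → I/M/I/I on L2; bus BusUpgr; mem=73
  op29 P2: store L4 := 39 → I/I/M/I on L4; bus BusRdX; mem=20
  op30 P3: load  L0 → S/S/I/S on L0; bus BusRd; mem=28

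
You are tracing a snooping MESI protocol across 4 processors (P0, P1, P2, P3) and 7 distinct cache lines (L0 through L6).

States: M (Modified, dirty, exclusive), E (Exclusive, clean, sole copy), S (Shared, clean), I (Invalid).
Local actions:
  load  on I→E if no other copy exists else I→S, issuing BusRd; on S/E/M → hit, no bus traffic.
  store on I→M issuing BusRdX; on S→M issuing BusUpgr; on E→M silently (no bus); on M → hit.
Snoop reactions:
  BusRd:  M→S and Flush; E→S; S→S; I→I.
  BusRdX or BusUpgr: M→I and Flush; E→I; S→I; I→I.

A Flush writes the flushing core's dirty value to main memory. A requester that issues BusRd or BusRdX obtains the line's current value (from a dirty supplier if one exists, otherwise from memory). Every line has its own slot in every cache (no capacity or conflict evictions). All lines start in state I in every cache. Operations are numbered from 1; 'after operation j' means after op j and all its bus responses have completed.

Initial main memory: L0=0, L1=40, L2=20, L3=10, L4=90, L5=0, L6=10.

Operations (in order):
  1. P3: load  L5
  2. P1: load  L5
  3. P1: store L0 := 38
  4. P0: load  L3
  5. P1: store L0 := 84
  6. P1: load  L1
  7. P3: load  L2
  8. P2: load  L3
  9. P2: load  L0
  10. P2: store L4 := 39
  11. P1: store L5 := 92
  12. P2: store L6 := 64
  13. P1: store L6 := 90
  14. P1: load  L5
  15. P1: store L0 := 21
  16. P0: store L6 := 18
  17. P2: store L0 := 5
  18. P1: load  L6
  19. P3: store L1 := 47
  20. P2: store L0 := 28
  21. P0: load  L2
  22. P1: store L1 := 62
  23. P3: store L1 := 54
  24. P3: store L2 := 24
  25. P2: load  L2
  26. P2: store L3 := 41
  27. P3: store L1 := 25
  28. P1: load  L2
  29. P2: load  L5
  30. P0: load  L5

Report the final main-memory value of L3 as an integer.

memory[L3] = 10

1. P3: load  L5  bus=[BusRd]  L5: P0=I P1=I P2=I P3=E  mem[L5]=0
2. P1: load  L5  bus=[BusRd]  L5: P0=I P1=S P2=I P3=S  mem[L5]=0
3. P1: store L0 := 38  bus=[BusRdX]  L0: P0=I P1=M P2=I P3=I  mem[L0]=0
4. P0: load  L3  bus=[BusRd]  L3: P0=E P1=I P2=I P3=I  mem[L3]=10
5. P1: store L0 := 84  bus=[-]  L0: P0=I P1=M P2=I P3=I  mem[L0]=0
6. P1: load  L1  bus=[BusRd]  L1: P0=I P1=E P2=I P3=I  mem[L1]=40
7. P3: load  L2  bus=[BusRd]  L2: P0=I P1=I P2=I P3=E  mem[L2]=20
8. P2: load  L3  bus=[BusRd]  L3: P0=S P1=I P2=S P3=I  mem[L3]=10
9. P2: load  L0  bus=[BusRd,Flush]  L0: P0=I P1=S P2=S P3=I  mem[L0]=84
10. P2: store L4 := 39  bus=[BusRdX]  L4: P0=I P1=I P2=M P3=I  mem[L4]=90
11. P1: store L5 := 92  bus=[BusUpgr]  L5: P0=I P1=M P2=I P3=I  mem[L5]=0
12. P2: store L6 := 64  bus=[BusRdX]  L6: P0=I P1=I P2=M P3=I  mem[L6]=10
13. P1: store L6 := 90  bus=[BusRdX,Flush]  L6: P0=I P1=M P2=I P3=I  mem[L6]=64
14. P1: load  L5  bus=[-]  L5: P0=I P1=M P2=I P3=I  mem[L5]=0
15. P1: store L0 := 21  bus=[BusUpgr]  L0: P0=I P1=M P2=I P3=I  mem[L0]=84
16. P0: store L6 := 18  bus=[BusRdX,Flush]  L6: P0=M P1=I P2=I P3=I  mem[L6]=90
17. P2: store L0 := 5  bus=[BusRdX,Flush]  L0: P0=I P1=I P2=M P3=I  mem[L0]=21
18. P1: load  L6  bus=[BusRd,Flush]  L6: P0=S P1=S P2=I P3=I  mem[L6]=18
19. P3: store L1 := 47  bus=[BusRdX]  L1: P0=I P1=I P2=I P3=M  mem[L1]=40
20. P2: store L0 := 28  bus=[-]  L0: P0=I P1=I P2=M P3=I  mem[L0]=21
21. P0: load  L2  bus=[BusRd]  L2: P0=S P1=I P2=I P3=S  mem[L2]=20
22. P1: store L1 := 62  bus=[BusRdX,Flush]  L1: P0=I P1=M P2=I P3=I  mem[L1]=47
23. P3: store L1 := 54  bus=[BusRdX,Flush]  L1: P0=I P1=I P2=I P3=M  mem[L1]=62
24. P3: store L2 := 24  bus=[BusUpgr]  L2: P0=I P1=I P2=I P3=M  mem[L2]=20
25. P2: load  L2  bus=[BusRd,Flush]  L2: P0=I P1=I P2=S P3=S  mem[L2]=24
26. P2: store L3 := 41  bus=[BusUpgr]  L3: P0=I P1=I P2=M P3=I  mem[L3]=10
27. P3: store L1 := 25  bus=[-]  L1: P0=I P1=I P2=I P3=M  mem[L1]=62
28. P1: load  L2  bus=[BusRd]  L2: P0=I P1=S P2=S P3=S  mem[L2]=24
29. P2: load  L5  bus=[BusRd,Flush]  L5: P0=I P1=S P2=S P3=I  mem[L5]=92
30. P0: load  L5  bus=[BusRd]  L5: P0=S P1=S P2=S P3=I  mem[L5]=92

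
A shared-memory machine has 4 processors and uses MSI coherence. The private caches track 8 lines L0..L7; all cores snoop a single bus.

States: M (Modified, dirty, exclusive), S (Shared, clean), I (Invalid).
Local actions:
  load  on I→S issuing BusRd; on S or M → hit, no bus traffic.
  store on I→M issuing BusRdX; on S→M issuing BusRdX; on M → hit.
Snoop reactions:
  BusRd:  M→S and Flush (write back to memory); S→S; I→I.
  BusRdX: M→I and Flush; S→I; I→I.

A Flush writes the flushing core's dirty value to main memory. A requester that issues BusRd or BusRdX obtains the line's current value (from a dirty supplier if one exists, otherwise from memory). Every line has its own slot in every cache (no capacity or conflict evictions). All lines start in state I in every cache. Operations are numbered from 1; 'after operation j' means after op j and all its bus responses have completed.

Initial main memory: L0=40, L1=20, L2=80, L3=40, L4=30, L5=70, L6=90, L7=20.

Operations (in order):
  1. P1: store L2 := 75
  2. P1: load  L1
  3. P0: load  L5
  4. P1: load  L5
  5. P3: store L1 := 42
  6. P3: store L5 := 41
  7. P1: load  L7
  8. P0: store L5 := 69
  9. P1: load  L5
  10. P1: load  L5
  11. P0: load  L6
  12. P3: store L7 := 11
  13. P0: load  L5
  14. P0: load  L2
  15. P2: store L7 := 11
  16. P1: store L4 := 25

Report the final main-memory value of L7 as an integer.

memory[L7] = 11

1. P1: store L2 := 75  bus=[BusRdX]  L2: P0=I P1=M P2=I P3=I  mem[L2]=80
2. P1: load  L1  bus=[BusRd]  L1: P0=I P1=S P2=I P3=I  mem[L1]=20
3. P0: load  L5  bus=[BusRd]  L5: P0=S P1=I P2=I P3=I  mem[L5]=70
4. P1: load  L5  bus=[BusRd]  L5: P0=S P1=S P2=I P3=I  mem[L5]=70
5. P3: store L1 := 42  bus=[BusRdX]  L1: P0=I P1=I P2=I P3=M  mem[L1]=20
6. P3: store L5 := 41  bus=[BusRdX]  L5: P0=I P1=I P2=I P3=M  mem[L5]=70
7. P1: load  L7  bus=[BusRd]  L7: P0=I P1=S P2=I P3=I  mem[L7]=20
8. P0: store L5 := 69  bus=[BusRdX,Flush]  L5: P0=M P1=I P2=I P3=I  mem[L5]=41
9. P1: load  L5  bus=[BusRd,Flush]  L5: P0=S P1=S P2=I P3=I  mem[L5]=69
10. P1: load  L5  bus=[-]  L5: P0=S P1=S P2=I P3=I  mem[L5]=69
11. P0: load  L6  bus=[BusRd]  L6: P0=S P1=I P2=I P3=I  mem[L6]=90
12. P3: store L7 := 11  bus=[BusRdX]  L7: P0=I P1=I P2=I P3=M  mem[L7]=20
13. P0: load  L5  bus=[-]  L5: P0=S P1=S P2=I P3=I  mem[L5]=69
14. P0: load  L2  bus=[BusRd,Flush]  L2: P0=S P1=S P2=I P3=I  mem[L2]=75
15. P2: store L7 := 11  bus=[BusRdX,Flush]  L7: P0=I P1=I P2=M P3=I  mem[L7]=11
16. P1: store L4 := 25  bus=[BusRdX]  L4: P0=I P1=M P2=I P3=I  mem[L4]=30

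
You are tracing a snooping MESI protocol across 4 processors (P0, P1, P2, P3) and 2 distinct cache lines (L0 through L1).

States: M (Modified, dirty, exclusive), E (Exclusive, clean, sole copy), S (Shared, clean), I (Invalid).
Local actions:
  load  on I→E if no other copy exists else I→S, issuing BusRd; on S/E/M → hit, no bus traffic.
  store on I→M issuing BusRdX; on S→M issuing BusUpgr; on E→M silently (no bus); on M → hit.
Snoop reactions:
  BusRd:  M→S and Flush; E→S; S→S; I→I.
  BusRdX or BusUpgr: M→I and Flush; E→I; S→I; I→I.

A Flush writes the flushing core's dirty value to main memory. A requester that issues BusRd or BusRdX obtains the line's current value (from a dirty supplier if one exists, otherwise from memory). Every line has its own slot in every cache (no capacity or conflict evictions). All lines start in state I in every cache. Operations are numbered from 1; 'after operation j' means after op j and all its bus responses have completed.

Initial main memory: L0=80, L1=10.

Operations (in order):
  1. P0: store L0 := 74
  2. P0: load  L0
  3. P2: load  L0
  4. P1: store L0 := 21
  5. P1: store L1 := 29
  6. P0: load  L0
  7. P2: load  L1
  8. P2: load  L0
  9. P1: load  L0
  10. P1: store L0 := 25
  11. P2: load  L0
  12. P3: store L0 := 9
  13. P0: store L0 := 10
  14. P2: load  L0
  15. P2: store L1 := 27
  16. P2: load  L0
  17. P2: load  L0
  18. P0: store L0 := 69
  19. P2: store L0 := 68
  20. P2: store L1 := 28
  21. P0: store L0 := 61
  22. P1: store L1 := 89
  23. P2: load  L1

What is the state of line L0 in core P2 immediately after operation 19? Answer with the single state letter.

state = M

step 1: P0: store L0 := 74  ⟶  MIII  (L0)  txn=BusRdX  M[L0]=80
step 2: P0: load  L0  ⟶  MIII  (L0)  txn=∅  M[L0]=80
step 3: P2: load  L0  ⟶  SISI  (L0)  txn=BusRd+Flush  M[L0]=74
step 4: P1: store L0 := 21  ⟶  IMII  (L0)  txn=BusRdX  M[L0]=74
step 5: P1: store L1 := 29  ⟶  IMII  (L1)  txn=BusRdX  M[L1]=10
step 6: P0: load  L0  ⟶  SSII  (L0)  txn=BusRd+Flush  M[L0]=21
step 7: P2: load  L1  ⟶  ISSI  (L1)  txn=BusRd+Flush  M[L1]=29
step 8: P2: load  L0  ⟶  SSSI  (L0)  txn=BusRd  M[L0]=21
step 9: P1: load  L0  ⟶  SSSI  (L0)  txn=∅  M[L0]=21
step 10: P1: store L0 := 25  ⟶  IMII  (L0)  txn=BusUpgr  M[L0]=21
step 11: P2: load  L0  ⟶  ISSI  (L0)  txn=BusRd+Flush  M[L0]=25
step 12: P3: store L0 := 9  ⟶  IIIM  (L0)  txn=BusRdX  M[L0]=25
step 13: P0: store L0 := 10  ⟶  MIII  (L0)  txn=BusRdX+Flush  M[L0]=9
step 14: P2: load  L0  ⟶  SISI  (L0)  txn=BusRd+Flush  M[L0]=10
step 15: P2: store L1 := 27  ⟶  IIMI  (L1)  txn=BusUpgr  M[L1]=29
step 16: P2: load  L0  ⟶  SISI  (L0)  txn=∅  M[L0]=10
step 17: P2: load  L0  ⟶  SISI  (L0)  txn=∅  M[L0]=10
step 18: P0: store L0 := 69  ⟶  MIII  (L0)  txn=BusUpgr  M[L0]=10
step 19: P2: store L0 := 68  ⟶  IIMI  (L0)  txn=BusRdX+Flush  M[L0]=69
step 20: P2: store L1 := 28  ⟶  IIMI  (L1)  txn=∅  M[L1]=29
step 21: P0: store L0 := 61  ⟶  MIII  (L0)  txn=BusRdX+Flush  M[L0]=68
step 22: P1: store L1 := 89  ⟶  IMII  (L1)  txn=BusRdX+Flush  M[L1]=28
step 23: P2: load  L1  ⟶  ISSI  (L1)  txn=BusRd+Flush  M[L1]=89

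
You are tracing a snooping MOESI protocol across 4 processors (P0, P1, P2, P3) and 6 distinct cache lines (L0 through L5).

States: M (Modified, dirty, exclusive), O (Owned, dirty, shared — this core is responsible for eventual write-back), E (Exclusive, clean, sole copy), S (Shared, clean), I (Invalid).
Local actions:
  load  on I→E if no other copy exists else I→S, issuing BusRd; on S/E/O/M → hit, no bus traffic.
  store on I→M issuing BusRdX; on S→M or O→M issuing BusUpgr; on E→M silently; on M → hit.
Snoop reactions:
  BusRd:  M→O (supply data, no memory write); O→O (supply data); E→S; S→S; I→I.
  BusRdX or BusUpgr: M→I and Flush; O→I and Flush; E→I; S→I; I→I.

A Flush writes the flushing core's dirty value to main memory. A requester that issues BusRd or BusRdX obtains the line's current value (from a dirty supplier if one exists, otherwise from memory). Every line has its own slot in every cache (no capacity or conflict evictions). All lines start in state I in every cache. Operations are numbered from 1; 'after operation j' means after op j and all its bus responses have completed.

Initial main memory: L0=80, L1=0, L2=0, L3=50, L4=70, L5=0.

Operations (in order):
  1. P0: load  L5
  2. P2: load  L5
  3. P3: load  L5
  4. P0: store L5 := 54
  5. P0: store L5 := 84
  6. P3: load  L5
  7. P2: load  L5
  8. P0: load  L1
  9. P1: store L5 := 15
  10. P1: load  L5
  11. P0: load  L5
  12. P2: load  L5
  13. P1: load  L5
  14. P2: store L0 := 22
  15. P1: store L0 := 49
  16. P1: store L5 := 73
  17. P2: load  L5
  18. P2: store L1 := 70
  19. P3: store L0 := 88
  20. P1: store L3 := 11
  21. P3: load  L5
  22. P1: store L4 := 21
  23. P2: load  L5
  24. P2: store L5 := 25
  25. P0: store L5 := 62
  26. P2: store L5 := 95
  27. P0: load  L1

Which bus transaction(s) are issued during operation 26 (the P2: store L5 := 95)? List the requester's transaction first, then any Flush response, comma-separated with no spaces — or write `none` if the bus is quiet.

bus = BusRdX,Flush

step 1: P0: load  L5  ⟶  EIII  (L5)  txn=BusRd  M[L5]=0
step 2: P2: load  L5  ⟶  SISI  (L5)  txn=BusRd  M[L5]=0
step 3: P3: load  L5  ⟶  SISS  (L5)  txn=BusRd  M[L5]=0
step 4: P0: store L5 := 54  ⟶  MIII  (L5)  txn=BusUpgr  M[L5]=0
step 5: P0: store L5 := 84  ⟶  MIII  (L5)  txn=∅  M[L5]=0
step 6: P3: load  L5  ⟶  OIIS  (L5)  txn=BusRd  M[L5]=0
step 7: P2: load  L5  ⟶  OISS  (L5)  txn=BusRd  M[L5]=0
step 8: P0: load  L1  ⟶  EIII  (L1)  txn=BusRd  M[L1]=0
step 9: P1: store L5 := 15  ⟶  IMII  (L5)  txn=BusRdX+Flush  M[L5]=84
step 10: P1: load  L5  ⟶  IMII  (L5)  txn=∅  M[L5]=84
step 11: P0: load  L5  ⟶  SOII  (L5)  txn=BusRd  M[L5]=84
step 12: P2: load  L5  ⟶  SOSI  (L5)  txn=BusRd  M[L5]=84
step 13: P1: load  L5  ⟶  SOSI  (L5)  txn=∅  M[L5]=84
step 14: P2: store L0 := 22  ⟶  IIMI  (L0)  txn=BusRdX  M[L0]=80
step 15: P1: store L0 := 49  ⟶  IMII  (L0)  txn=BusRdX+Flush  M[L0]=22
step 16: P1: store L5 := 73  ⟶  IMII  (L5)  txn=BusUpgr  M[L5]=84
step 17: P2: load  L5  ⟶  IOSI  (L5)  txn=BusRd  M[L5]=84
step 18: P2: store L1 := 70  ⟶  IIMI  (L1)  txn=BusRdX  M[L1]=0
step 19: P3: store L0 := 88  ⟶  IIIM  (L0)  txn=BusRdX+Flush  M[L0]=49
step 20: P1: store L3 := 11  ⟶  IMII  (L3)  txn=BusRdX  M[L3]=50
step 21: P3: load  L5  ⟶  IOSS  (L5)  txn=BusRd  M[L5]=84
step 22: P1: store L4 := 21  ⟶  IMII  (L4)  txn=BusRdX  M[L4]=70
step 23: P2: load  L5  ⟶  IOSS  (L5)  txn=∅  M[L5]=84
step 24: P2: store L5 := 25  ⟶  IIMI  (L5)  txn=BusUpgr+Flush  M[L5]=73
step 25: P0: store L5 := 62  ⟶  MIII  (L5)  txn=BusRdX+Flush  M[L5]=25
step 26: P2: store L5 := 95  ⟶  IIMI  (L5)  txn=BusRdX+Flush  M[L5]=62
step 27: P0: load  L1  ⟶  SIOI  (L1)  txn=BusRd  M[L1]=0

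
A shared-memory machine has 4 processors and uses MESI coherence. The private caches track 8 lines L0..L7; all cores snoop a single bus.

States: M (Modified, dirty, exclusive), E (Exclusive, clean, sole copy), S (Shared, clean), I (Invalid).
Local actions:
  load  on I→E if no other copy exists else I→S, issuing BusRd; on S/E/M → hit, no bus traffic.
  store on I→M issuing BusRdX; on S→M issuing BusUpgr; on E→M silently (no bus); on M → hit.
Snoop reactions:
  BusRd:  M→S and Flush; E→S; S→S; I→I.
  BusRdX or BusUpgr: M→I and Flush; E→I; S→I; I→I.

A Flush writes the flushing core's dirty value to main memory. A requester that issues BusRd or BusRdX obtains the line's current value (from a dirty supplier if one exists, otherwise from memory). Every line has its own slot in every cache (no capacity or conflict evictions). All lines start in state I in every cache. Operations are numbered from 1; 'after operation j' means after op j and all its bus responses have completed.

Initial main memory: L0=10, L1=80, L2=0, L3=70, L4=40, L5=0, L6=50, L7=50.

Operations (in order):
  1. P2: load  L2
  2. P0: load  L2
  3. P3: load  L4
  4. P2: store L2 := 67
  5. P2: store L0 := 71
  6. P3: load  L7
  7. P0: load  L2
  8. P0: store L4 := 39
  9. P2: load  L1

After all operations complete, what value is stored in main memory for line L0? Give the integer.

memory[L0] = 10

[1] P2: load  L2 | P0:I, P1:I, P2:E(0), P3:I | bus: BusRd
[2] P0: load  L2 | P0:S(0), P1:I, P2:S(0), P3:I | bus: BusRd
[3] P3: load  L4 | P0:I, P1:I, P2:I, P3:E(40) | bus: BusRd
[4] P2: store L2 := 67 | P0:I, P1:I, P2:M(67), P3:I | bus: BusUpgr
[5] P2: store L0 := 71 | P0:I, P1:I, P2:M(71), P3:I | bus: BusRdX
[6] P3: load  L7 | P0:I, P1:I, P2:I, P3:E(50) | bus: BusRd
[7] P0: load  L2 | P0:S(67), P1:I, P2:S(67), P3:I | bus: BusRd,Flush
[8] P0: store L4 := 39 | P0:M(39), P1:I, P2:I, P3:I | bus: BusRdX
[9] P2: load  L1 | P0:I, P1:I, P2:E(80), P3:I | bus: BusRd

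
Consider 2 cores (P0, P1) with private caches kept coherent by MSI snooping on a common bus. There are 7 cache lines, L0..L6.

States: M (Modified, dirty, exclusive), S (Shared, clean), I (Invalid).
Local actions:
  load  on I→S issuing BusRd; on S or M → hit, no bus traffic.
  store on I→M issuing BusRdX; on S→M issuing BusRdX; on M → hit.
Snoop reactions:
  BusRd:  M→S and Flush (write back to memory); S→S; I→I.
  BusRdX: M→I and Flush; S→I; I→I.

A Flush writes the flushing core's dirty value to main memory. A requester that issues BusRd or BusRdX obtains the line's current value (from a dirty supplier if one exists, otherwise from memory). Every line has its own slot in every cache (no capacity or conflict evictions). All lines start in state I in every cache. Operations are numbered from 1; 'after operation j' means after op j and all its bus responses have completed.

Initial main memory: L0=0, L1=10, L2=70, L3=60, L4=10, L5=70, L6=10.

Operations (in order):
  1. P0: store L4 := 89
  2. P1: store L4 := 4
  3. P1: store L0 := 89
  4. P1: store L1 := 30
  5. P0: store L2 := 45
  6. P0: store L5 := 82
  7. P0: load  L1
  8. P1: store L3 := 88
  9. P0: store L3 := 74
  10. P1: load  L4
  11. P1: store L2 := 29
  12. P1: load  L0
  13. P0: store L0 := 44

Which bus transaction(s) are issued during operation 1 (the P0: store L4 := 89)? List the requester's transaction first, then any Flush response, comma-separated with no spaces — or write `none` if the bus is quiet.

bus = BusRdX

[1] P0: store L4 := 89 | P0:M(89), P1:I | bus: BusRdX
[2] P1: store L4 := 4 | P0:I, P1:M(4) | bus: BusRdX,Flush
[3] P1: store L0 := 89 | P0:I, P1:M(89) | bus: BusRdX
[4] P1: store L1 := 30 | P0:I, P1:M(30) | bus: BusRdX
[5] P0: store L2 := 45 | P0:M(45), P1:I | bus: BusRdX
[6] P0: store L5 := 82 | P0:M(82), P1:I | bus: BusRdX
[7] P0: load  L1 | P0:S(30), P1:S(30) | bus: BusRd,Flush
[8] P1: store L3 := 88 | P0:I, P1:M(88) | bus: BusRdX
[9] P0: store L3 := 74 | P0:M(74), P1:I | bus: BusRdX,Flush
[10] P1: load  L4 | P0:I, P1:M(4) | bus: none
[11] P1: store L2 := 29 | P0:I, P1:M(29) | bus: BusRdX,Flush
[12] P1: load  L0 | P0:I, P1:M(89) | bus: none
[13] P0: store L0 := 44 | P0:M(44), P1:I | bus: BusRdX,Flush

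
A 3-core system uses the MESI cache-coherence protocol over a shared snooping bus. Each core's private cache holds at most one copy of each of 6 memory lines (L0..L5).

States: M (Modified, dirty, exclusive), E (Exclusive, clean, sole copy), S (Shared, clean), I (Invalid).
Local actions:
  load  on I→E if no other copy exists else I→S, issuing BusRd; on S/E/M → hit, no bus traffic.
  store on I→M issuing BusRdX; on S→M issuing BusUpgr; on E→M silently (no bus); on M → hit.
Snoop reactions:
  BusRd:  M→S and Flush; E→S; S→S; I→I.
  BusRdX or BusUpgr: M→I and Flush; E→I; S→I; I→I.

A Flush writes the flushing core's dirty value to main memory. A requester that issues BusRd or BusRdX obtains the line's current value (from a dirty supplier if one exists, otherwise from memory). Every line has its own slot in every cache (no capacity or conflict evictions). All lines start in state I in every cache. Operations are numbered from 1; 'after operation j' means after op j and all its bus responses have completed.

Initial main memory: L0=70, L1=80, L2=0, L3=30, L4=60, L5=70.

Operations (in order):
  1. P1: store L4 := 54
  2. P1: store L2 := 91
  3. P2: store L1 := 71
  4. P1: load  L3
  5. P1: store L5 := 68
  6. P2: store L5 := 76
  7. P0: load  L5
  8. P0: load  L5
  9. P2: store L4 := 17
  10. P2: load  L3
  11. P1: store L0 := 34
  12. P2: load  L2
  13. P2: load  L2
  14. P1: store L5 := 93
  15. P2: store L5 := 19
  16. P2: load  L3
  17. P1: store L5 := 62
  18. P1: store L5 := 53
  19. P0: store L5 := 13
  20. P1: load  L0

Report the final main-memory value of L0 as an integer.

[1] P1: store L4 := 54 | P0:I, P1:M(54), P2:I | bus: BusRdX
[2] P1: store L2 := 91 | P0:I, P1:M(91), P2:I | bus: BusRdX
[3] P2: store L1 := 71 | P0:I, P1:I, P2:M(71) | bus: BusRdX
[4] P1: load  L3 | P0:I, P1:E(30), P2:I | bus: BusRd
[5] P1: store L5 := 68 | P0:I, P1:M(68), P2:I | bus: BusRdX
[6] P2: store L5 := 76 | P0:I, P1:I, P2:M(76) | bus: BusRdX,Flush
[7] P0: load  L5 | P0:S(76), P1:I, P2:S(76) | bus: BusRd,Flush
[8] P0: load  L5 | P0:S(76), P1:I, P2:S(76) | bus: none
[9] P2: store L4 := 17 | P0:I, P1:I, P2:M(17) | bus: BusRdX,Flush
[10] P2: load  L3 | P0:I, P1:S(30), P2:S(30) | bus: BusRd
[11] P1: store L0 := 34 | P0:I, P1:M(34), P2:I | bus: BusRdX
[12] P2: load  L2 | P0:I, P1:S(91), P2:S(91) | bus: BusRd,Flush
[13] P2: load  L2 | P0:I, P1:S(91), P2:S(91) | bus: none
[14] P1: store L5 := 93 | P0:I, P1:M(93), P2:I | bus: BusRdX
[15] P2: store L5 := 19 | P0:I, P1:I, P2:M(19) | bus: BusRdX,Flush
[16] P2: load  L3 | P0:I, P1:S(30), P2:S(30) | bus: none
[17] P1: store L5 := 62 | P0:I, P1:M(62), P2:I | bus: BusRdX,Flush
[18] P1: store L5 := 53 | P0:I, P1:M(53), P2:I | bus: none
[19] P0: store L5 := 13 | P0:M(13), P1:I, P2:I | bus: BusRdX,Flush
[20] P1: load  L0 | P0:I, P1:M(34), P2:I | bus: none

memory[L0] = 70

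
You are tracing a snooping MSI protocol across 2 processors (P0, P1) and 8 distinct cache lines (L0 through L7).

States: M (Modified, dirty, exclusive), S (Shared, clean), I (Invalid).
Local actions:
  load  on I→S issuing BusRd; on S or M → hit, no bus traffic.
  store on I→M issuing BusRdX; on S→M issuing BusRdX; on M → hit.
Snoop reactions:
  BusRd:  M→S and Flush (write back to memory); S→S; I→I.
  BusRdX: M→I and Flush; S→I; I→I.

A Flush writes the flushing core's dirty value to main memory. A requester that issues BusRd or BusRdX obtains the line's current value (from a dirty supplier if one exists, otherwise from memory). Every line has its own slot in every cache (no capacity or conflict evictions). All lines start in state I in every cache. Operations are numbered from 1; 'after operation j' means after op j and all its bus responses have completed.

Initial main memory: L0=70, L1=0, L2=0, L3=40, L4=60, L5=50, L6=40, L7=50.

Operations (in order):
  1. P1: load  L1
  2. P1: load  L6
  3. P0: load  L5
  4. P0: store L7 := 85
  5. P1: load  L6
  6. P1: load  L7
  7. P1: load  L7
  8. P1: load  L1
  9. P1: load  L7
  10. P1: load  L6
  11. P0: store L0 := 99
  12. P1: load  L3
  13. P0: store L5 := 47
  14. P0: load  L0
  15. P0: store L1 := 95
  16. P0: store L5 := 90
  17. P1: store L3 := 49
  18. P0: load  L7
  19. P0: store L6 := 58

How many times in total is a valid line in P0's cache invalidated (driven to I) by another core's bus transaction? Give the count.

invalidations = 0

1. P1: load  L1  bus=[BusRd]  L1: P0=I P1=S  mem[L1]=0
2. P1: load  L6  bus=[BusRd]  L6: P0=I P1=S  mem[L6]=40
3. P0: load  L5  bus=[BusRd]  L5: P0=S P1=I  mem[L5]=50
4. P0: store L7 := 85  bus=[BusRdX]  L7: P0=M P1=I  mem[L7]=50
5. P1: load  L6  bus=[-]  L6: P0=I P1=S  mem[L6]=40
6. P1: load  L7  bus=[BusRd,Flush]  L7: P0=S P1=S  mem[L7]=85
7. P1: load  L7  bus=[-]  L7: P0=S P1=S  mem[L7]=85
8. P1: load  L1  bus=[-]  L1: P0=I P1=S  mem[L1]=0
9. P1: load  L7  bus=[-]  L7: P0=S P1=S  mem[L7]=85
10. P1: load  L6  bus=[-]  L6: P0=I P1=S  mem[L6]=40
11. P0: store L0 := 99  bus=[BusRdX]  L0: P0=M P1=I  mem[L0]=70
12. P1: load  L3  bus=[BusRd]  L3: P0=I P1=S  mem[L3]=40
13. P0: store L5 := 47  bus=[BusRdX]  L5: P0=M P1=I  mem[L5]=50
14. P0: load  L0  bus=[-]  L0: P0=M P1=I  mem[L0]=70
15. P0: store L1 := 95  bus=[BusRdX]  L1: P0=M P1=I  mem[L1]=0
16. P0: store L5 := 90  bus=[-]  L5: P0=M P1=I  mem[L5]=50
17. P1: store L3 := 49  bus=[BusRdX]  L3: P0=I P1=M  mem[L3]=40
18. P0: load  L7  bus=[-]  L7: P0=S P1=S  mem[L7]=85
19. P0: store L6 := 58  bus=[BusRdX]  L6: P0=M P1=I  mem[L6]=40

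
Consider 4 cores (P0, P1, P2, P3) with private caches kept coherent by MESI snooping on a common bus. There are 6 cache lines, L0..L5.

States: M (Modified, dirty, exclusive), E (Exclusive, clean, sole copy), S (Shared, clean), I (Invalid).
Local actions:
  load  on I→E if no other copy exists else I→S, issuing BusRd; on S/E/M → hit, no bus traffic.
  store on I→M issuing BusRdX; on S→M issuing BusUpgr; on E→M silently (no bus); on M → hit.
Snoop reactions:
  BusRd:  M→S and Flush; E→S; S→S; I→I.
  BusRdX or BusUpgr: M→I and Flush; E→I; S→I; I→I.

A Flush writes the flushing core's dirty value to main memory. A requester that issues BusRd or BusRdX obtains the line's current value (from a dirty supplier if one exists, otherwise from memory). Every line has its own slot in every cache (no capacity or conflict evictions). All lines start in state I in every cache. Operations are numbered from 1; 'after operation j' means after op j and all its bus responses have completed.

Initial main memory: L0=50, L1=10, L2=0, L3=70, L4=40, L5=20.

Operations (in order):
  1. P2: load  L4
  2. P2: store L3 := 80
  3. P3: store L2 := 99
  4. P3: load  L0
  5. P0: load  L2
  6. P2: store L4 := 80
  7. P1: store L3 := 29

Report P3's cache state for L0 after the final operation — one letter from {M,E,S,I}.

step 1: P2: load  L4  ⟶  IIEI  (L4)  txn=BusRd  M[L4]=40
step 2: P2: store L3 := 80  ⟶  IIMI  (L3)  txn=BusRdX  M[L3]=70
step 3: P3: store L2 := 99  ⟶  IIIM  (L2)  txn=BusRdX  M[L2]=0
step 4: P3: load  L0  ⟶  IIIE  (L0)  txn=BusRd  M[L0]=50
step 5: P0: load  L2  ⟶  SIIS  (L2)  txn=BusRd+Flush  M[L2]=99
step 6: P2: store L4 := 80  ⟶  IIMI  (L4)  txn=∅  M[L4]=40
step 7: P1: store L3 := 29  ⟶  IMII  (L3)  txn=BusRdX+Flush  M[L3]=80

state = E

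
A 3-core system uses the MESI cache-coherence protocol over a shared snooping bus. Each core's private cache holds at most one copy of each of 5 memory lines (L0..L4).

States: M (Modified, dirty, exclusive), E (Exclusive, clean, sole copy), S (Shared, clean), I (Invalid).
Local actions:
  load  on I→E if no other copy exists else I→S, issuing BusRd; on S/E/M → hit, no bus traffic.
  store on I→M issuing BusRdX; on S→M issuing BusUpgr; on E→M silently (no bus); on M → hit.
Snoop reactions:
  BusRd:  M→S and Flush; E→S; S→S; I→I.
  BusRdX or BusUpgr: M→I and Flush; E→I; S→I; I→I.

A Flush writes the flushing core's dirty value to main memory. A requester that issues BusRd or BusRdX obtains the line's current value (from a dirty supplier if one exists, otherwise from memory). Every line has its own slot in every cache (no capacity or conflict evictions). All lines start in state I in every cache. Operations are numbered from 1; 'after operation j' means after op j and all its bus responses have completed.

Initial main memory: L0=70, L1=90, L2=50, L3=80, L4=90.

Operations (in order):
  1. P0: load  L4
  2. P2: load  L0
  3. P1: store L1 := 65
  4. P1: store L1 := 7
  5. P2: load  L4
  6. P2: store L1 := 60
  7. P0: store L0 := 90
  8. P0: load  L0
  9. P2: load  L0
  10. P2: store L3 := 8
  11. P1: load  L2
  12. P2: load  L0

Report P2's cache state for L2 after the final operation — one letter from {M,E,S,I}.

step 1: P0: load  L4  ⟶  EII  (L4)  txn=BusRd  M[L4]=90
step 2: P2: load  L0  ⟶  IIE  (L0)  txn=BusRd  M[L0]=70
step 3: P1: store L1 := 65  ⟶  IMI  (L1)  txn=BusRdX  M[L1]=90
step 4: P1: store L1 := 7  ⟶  IMI  (L1)  txn=∅  M[L1]=90
step 5: P2: load  L4  ⟶  SIS  (L4)  txn=BusRd  M[L4]=90
step 6: P2: store L1 := 60  ⟶  IIM  (L1)  txn=BusRdX+Flush  M[L1]=7
step 7: P0: store L0 := 90  ⟶  MII  (L0)  txn=BusRdX  M[L0]=70
step 8: P0: load  L0  ⟶  MII  (L0)  txn=∅  M[L0]=70
step 9: P2: load  L0  ⟶  SIS  (L0)  txn=BusRd+Flush  M[L0]=90
step 10: P2: store L3 := 8  ⟶  IIM  (L3)  txn=BusRdX  M[L3]=80
step 11: P1: load  L2  ⟶  IEI  (L2)  txn=BusRd  M[L2]=50
step 12: P2: load  L0  ⟶  SIS  (L0)  txn=∅  M[L0]=90

state = I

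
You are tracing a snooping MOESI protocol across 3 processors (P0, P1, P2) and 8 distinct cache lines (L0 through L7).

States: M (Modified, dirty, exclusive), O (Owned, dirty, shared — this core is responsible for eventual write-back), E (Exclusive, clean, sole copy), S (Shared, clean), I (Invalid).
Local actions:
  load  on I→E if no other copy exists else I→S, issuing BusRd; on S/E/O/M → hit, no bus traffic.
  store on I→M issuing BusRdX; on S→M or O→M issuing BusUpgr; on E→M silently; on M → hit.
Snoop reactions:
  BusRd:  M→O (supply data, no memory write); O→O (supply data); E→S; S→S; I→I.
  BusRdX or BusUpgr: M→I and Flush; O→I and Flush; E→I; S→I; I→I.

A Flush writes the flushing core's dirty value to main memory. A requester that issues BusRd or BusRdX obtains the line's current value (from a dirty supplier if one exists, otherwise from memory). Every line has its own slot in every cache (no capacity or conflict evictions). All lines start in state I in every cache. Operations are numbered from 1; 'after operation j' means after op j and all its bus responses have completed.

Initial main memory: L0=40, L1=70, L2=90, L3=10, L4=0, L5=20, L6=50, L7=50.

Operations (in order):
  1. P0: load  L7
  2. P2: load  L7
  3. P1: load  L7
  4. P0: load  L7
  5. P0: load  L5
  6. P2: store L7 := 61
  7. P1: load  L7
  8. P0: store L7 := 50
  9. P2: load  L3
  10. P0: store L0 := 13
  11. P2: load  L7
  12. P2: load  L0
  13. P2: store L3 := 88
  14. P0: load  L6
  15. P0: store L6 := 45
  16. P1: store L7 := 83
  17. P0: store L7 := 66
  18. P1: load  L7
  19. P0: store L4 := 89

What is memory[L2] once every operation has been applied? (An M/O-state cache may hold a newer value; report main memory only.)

  op1 P0: load  L7 → E/I/I on L7; bus BusRd; mem=50
  op2 P2: load  L7 → S/I/S on L7; bus BusRd; mem=50
  op3 P1: load  L7 → S/S/S on L7; bus BusRd; mem=50
  op4 P0: load  L7 → S/S/S on L7; bus (none); mem=50
  op5 P0: load  L5 → E/I/I on L5; bus BusRd; mem=20
  op6 P2: store L7 := 61 → I/I/M on L7; bus BusUpgr; mem=50
  op7 P1: load  L7 → I/S/O on L7; bus BusRd; mem=50
  op8 P0: store L7 := 50 → M/I/I on L7; bus BusRdX Flush; mem=61
  op9 P2: load  L3 → I/I/E on L3; bus BusRd; mem=10
  op10 P0: store L0 := 13 → M/I/I on L0; bus BusRdX; mem=40
  op11 P2: load  L7 → O/I/S on L7; bus BusRd; mem=61
  op12 P2: load  L0 → O/I/S on L0; bus BusRd; mem=40
  op13 P2: store L3 := 88 → I/I/M on L3; bus (none); mem=10
  op14 P0: load  L6 → E/I/I on L6; bus BusRd; mem=50
  op15 P0: store L6 := 45 → M/I/I on L6; bus (none); mem=50
  op16 P1: store L7 := 83 → I/M/I on L7; bus BusRdX Flush; mem=50
  op17 P0: store L7 := 66 → M/I/I on L7; bus BusRdX Flush; mem=83
  op18 P1: load  L7 → O/S/I on L7; bus BusRd; mem=83
  op19 P0: store L4 := 89 → M/I/I on L4; bus BusRdX; mem=0

memory[L2] = 90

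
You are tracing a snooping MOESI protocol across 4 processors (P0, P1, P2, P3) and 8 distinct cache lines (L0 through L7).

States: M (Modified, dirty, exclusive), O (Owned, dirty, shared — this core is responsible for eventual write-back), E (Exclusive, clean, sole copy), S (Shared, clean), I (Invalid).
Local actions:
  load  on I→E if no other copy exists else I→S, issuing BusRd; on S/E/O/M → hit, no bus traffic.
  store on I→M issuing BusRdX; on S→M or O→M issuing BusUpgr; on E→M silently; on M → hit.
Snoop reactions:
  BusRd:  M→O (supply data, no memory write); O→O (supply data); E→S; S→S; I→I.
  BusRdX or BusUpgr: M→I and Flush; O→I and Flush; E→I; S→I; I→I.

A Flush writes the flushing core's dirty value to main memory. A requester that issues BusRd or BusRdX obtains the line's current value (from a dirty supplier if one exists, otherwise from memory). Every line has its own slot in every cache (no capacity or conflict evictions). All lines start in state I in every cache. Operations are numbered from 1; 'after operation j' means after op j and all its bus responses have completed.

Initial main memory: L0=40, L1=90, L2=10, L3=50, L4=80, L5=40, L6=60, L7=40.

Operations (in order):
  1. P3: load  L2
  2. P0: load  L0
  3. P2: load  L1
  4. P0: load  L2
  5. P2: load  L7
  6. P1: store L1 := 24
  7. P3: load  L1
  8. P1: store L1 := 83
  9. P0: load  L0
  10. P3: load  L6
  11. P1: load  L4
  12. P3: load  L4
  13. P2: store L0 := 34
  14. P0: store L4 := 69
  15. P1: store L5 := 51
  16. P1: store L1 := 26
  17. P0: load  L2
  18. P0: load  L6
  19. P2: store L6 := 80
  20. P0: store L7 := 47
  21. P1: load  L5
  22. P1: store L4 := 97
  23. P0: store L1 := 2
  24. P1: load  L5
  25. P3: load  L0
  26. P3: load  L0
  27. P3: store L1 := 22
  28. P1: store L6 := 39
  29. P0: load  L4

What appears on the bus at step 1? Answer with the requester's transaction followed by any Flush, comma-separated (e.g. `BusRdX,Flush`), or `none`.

  op1 P3: load  L2 → I/I/I/E on L2; bus BusRd; mem=10
  op2 P0: load  L0 → E/I/I/I on L0; bus BusRd; mem=40
  op3 P2: load  L1 → I/I/E/I on L1; bus BusRd; mem=90
  op4 P0: load  L2 → S/I/I/S on L2; bus BusRd; mem=10
  op5 P2: load  L7 → I/I/E/I on L7; bus BusRd; mem=40
  op6 P1: store L1 := 24 → I/M/I/I on L1; bus BusRdX; mem=90
  op7 P3: load  L1 → I/O/I/S on L1; bus BusRd; mem=90
  op8 P1: store L1 := 83 → I/M/I/I on L1; bus BusUpgr; mem=90
  op9 P0: load  L0 → E/I/I/I on L0; bus (none); mem=40
  op10 P3: load  L6 → I/I/I/E on L6; bus BusRd; mem=60
  op11 P1: load  L4 → I/E/I/I on L4; bus BusRd; mem=80
  op12 P3: load  L4 → I/S/I/S on L4; bus BusRd; mem=80
  op13 P2: store L0 := 34 → I/I/M/I on L0; bus BusRdX; mem=40
  op14 P0: store L4 := 69 → M/I/I/I on L4; bus BusRdX; mem=80
  op15 P1: store L5 := 51 → I/M/I/I on L5; bus BusRdX; mem=40
  op16 P1: store L1 := 26 → I/M/I/I on L1; bus (none); mem=90
  op17 P0: load  L2 → S/I/I/S on L2; bus (none); mem=10
  op18 P0: load  L6 → S/I/I/S on L6; bus BusRd; mem=60
  op19 P2: store L6 := 80 → I/I/M/I on L6; bus BusRdX; mem=60
  op20 P0: store L7 := 47 → M/I/I/I on L7; bus BusRdX; mem=40
  op21 P1: load  L5 → I/M/I/I on L5; bus (none); mem=40
  op22 P1: store L4 := 97 → I/M/I/I on L4; bus BusRdX Flush; mem=69
  op23 P0: store L1 := 2 → M/I/I/I on L1; bus BusRdX Flush; mem=26
  op24 P1: load  L5 → I/M/I/I on L5; bus (none); mem=40
  op25 P3: load  L0 → I/I/O/S on L0; bus BusRd; mem=40
  op26 P3: load  L0 → I/I/O/S on L0; bus (none); mem=40
  op27 P3: store L1 := 22 → I/I/I/M on L1; bus BusRdX Flush; mem=2
  op28 P1: store L6 := 39 → I/M/I/I on L6; bus BusRdX Flush; mem=80
  op29 P0: load  L4 → S/O/I/I on L4; bus BusRd; mem=69

bus = BusRd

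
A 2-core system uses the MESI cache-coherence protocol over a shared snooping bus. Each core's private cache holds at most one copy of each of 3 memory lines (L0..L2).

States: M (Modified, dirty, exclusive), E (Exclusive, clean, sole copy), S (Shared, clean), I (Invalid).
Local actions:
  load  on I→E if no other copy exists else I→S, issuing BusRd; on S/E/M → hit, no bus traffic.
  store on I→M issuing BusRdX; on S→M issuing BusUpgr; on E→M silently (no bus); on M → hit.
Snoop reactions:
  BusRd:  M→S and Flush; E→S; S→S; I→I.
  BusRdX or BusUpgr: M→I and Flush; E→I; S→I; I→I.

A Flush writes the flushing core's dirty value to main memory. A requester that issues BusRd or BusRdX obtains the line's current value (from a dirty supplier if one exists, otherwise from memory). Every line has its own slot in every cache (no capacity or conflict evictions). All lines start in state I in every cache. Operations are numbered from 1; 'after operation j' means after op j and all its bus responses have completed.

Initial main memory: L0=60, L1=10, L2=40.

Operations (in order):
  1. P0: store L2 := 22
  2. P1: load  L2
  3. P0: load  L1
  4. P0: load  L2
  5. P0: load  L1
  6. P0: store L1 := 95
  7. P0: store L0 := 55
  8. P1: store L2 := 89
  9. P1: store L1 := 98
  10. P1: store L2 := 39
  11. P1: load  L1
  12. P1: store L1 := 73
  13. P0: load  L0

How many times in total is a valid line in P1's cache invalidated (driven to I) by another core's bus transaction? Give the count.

invalidations = 0

1. P0: store L2 := 22  bus=[BusRdX]  L2: P0=M P1=I  mem[L2]=40
2. P1: load  L2  bus=[BusRd,Flush]  L2: P0=S P1=S  mem[L2]=22
3. P0: load  L1  bus=[BusRd]  L1: P0=E P1=I  mem[L1]=10
4. P0: load  L2  bus=[-]  L2: P0=S P1=S  mem[L2]=22
5. P0: load  L1  bus=[-]  L1: P0=E P1=I  mem[L1]=10
6. P0: store L1 := 95  bus=[-]  L1: P0=M P1=I  mem[L1]=10
7. P0: store L0 := 55  bus=[BusRdX]  L0: P0=M P1=I  mem[L0]=60
8. P1: store L2 := 89  bus=[BusUpgr]  L2: P0=I P1=M  mem[L2]=22
9. P1: store L1 := 98  bus=[BusRdX,Flush]  L1: P0=I P1=M  mem[L1]=95
10. P1: store L2 := 39  bus=[-]  L2: P0=I P1=M  mem[L2]=22
11. P1: load  L1  bus=[-]  L1: P0=I P1=M  mem[L1]=95
12. P1: store L1 := 73  bus=[-]  L1: P0=I P1=M  mem[L1]=95
13. P0: load  L0  bus=[-]  L0: P0=M P1=I  mem[L0]=60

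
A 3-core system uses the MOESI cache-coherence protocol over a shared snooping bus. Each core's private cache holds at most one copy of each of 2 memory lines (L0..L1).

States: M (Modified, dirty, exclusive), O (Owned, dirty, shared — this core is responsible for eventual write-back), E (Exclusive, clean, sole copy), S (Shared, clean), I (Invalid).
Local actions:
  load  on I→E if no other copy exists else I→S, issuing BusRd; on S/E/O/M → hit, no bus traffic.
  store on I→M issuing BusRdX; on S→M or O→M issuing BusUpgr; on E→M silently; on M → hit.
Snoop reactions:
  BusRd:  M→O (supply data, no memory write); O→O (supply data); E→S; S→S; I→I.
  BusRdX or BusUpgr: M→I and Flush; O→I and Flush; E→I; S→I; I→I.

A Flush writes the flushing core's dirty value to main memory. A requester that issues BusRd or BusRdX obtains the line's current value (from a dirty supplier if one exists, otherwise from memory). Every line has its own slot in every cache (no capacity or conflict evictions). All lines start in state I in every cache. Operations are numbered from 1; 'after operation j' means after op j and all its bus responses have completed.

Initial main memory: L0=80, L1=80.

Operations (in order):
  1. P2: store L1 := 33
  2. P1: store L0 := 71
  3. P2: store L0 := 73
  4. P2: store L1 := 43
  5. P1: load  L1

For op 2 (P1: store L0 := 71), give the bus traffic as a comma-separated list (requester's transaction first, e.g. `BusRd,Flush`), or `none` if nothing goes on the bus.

bus = BusRdX

[1] P2: store L1 := 33 | P0:I, P1:I, P2:M(33) | bus: BusRdX
[2] P1: store L0 := 71 | P0:I, P1:M(71), P2:I | bus: BusRdX
[3] P2: store L0 := 73 | P0:I, P1:I, P2:M(73) | bus: BusRdX,Flush
[4] P2: store L1 := 43 | P0:I, P1:I, P2:M(43) | bus: none
[5] P1: load  L1 | P0:I, P1:S(43), P2:O(43) | bus: BusRd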